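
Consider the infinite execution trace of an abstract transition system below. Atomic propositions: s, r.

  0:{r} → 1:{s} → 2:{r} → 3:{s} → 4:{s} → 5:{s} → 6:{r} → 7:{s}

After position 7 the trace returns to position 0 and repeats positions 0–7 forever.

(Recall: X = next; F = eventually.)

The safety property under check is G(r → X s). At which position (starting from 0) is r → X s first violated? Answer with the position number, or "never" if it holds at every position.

never

r → X s holds at every position 0..7, and those are all the positions the trace ever visits, so the invariant G(r → X s) is never violated.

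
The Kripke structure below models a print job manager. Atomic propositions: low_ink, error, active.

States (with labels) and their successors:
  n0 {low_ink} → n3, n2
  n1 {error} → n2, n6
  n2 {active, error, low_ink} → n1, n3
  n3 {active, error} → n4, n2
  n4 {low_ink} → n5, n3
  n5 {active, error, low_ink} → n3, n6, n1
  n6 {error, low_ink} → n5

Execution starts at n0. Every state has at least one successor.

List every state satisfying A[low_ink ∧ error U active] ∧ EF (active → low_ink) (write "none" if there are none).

{n2, n3, n5, n6}

States satisfying low_ink ∧ error: {n2, n5, n6}.
States satisfying active: {n2, n3, n5}.
States satisfying A[low_ink ∧ error U active]: {n2, n3, n5, n6}.
States satisfying active → low_ink: {n0, n1, n2, n4, n5, n6}.
States satisfying EF (active → low_ink): {n0, n1, n2, n3, n4, n5, n6}.
States satisfying A[low_ink ∧ error U active] ∧ EF (active → low_ink): {n2, n3, n5, n6}.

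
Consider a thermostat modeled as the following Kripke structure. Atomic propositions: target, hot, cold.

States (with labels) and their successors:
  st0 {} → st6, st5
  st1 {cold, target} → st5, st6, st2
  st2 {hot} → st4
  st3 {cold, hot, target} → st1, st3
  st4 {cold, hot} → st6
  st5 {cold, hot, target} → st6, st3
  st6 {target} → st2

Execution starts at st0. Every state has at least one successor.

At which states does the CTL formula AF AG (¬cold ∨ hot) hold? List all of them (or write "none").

{st2, st4, st6}

States satisfying AG (¬cold ∨ hot): {st2, st4, st6}.
States satisfying AF AG (¬cold ∨ hot): {st2, st4, st6}.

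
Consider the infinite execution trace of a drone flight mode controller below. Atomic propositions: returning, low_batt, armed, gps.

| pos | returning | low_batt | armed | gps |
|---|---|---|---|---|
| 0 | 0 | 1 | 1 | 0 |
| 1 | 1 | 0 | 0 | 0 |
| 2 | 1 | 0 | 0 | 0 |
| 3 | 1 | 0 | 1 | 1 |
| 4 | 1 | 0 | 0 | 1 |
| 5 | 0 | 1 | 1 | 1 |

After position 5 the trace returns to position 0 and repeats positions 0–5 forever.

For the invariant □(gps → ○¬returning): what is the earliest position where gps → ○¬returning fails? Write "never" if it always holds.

Check gps → ○¬returning at each position in order: 0 ✓, 1 ✓, 2 ✓.
At position 3 the labels are {armed, gps, returning} and the next position 4 has {gps, returning}, so gps → ○¬returning is false there. This is the first violation.

3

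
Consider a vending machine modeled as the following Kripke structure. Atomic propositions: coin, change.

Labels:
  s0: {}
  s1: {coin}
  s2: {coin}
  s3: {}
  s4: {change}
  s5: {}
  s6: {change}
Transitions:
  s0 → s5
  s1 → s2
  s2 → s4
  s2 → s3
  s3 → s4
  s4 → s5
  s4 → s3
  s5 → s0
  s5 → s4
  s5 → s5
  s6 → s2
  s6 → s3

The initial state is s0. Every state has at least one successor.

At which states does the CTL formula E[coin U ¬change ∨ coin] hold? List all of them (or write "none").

{s0, s1, s2, s3, s5}

States satisfying coin: {s1, s2}.
States satisfying ¬change ∨ coin: {s0, s1, s2, s3, s5}.
States satisfying E[coin U ¬change ∨ coin]: {s0, s1, s2, s3, s5}.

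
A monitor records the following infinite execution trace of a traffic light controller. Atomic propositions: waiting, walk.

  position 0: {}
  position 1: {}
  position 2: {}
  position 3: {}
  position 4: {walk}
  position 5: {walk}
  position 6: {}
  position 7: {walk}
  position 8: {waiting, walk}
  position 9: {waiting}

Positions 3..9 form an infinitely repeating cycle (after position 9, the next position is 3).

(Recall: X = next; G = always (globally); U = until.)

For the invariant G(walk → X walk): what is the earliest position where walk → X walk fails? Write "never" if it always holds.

5

Check walk → X walk at each position in order: 0 ✓, 1 ✓, 2 ✓, 3 ✓, 4 ✓.
At position 5 the labels are {walk} and the next position 6 has {}, so walk → X walk is false there. This is the first violation.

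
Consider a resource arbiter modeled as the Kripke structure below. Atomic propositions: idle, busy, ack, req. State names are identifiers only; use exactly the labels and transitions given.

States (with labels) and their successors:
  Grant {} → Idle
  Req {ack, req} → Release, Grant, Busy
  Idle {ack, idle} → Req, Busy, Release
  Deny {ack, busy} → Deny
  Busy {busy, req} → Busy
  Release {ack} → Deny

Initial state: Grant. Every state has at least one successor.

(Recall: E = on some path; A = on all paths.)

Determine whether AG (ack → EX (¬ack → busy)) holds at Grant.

States satisfying ack → EX (¬ack → busy): {Grant, Req, Idle, Deny, Busy, Release}.
States satisfying AG (ack → EX (¬ack → busy)): {Grant, Req, Idle, Deny, Busy, Release}.
Every state reachable from Grant satisfies ack → EX (¬ack → busy).
Grant ∈ Sat(AG (ack → EX (¬ack → busy))).

Yes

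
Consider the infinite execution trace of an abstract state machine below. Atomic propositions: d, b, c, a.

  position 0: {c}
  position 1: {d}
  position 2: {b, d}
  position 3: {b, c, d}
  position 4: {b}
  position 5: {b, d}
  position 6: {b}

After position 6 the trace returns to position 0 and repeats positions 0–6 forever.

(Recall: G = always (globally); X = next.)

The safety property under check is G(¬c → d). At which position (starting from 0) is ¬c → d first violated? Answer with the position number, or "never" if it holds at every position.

Check ¬c → d at each position in order: 0 ✓, 1 ✓, 2 ✓, 3 ✓.
At position 4 the labels are {b}, so ¬c → d is false there. This is the first violation.

4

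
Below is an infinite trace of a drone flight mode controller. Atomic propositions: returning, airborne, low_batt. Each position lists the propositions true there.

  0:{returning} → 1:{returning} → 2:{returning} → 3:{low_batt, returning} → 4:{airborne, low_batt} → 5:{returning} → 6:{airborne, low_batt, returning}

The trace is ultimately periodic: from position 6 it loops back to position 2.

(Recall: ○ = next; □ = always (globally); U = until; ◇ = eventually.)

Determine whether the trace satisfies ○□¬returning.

Does not hold

The position after 0 is 1; □¬returning is false there.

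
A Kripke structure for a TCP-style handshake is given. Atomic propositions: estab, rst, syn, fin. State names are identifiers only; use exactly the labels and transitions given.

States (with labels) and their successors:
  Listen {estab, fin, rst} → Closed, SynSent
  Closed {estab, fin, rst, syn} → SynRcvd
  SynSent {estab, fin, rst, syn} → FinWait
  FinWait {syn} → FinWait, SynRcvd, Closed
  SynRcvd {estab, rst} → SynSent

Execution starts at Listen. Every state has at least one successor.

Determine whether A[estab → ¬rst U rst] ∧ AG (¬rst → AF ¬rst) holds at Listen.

Satisfied

States satisfying estab → ¬rst: {FinWait}.
States satisfying rst: {Listen, Closed, SynSent, SynRcvd}.
States satisfying A[estab → ¬rst U rst]: {Listen, Closed, SynSent, SynRcvd}.
States satisfying ¬rst → AF ¬rst: {Listen, Closed, SynSent, FinWait, SynRcvd}.
States satisfying AG (¬rst → AF ¬rst): {Listen, Closed, SynSent, FinWait, SynRcvd}.
States satisfying A[estab → ¬rst U rst] ∧ AG (¬rst → AF ¬rst): {Listen, Closed, SynSent, SynRcvd}.
Listen ∈ Sat(A[estab → ¬rst U rst] ∧ AG (¬rst → AF ¬rst)).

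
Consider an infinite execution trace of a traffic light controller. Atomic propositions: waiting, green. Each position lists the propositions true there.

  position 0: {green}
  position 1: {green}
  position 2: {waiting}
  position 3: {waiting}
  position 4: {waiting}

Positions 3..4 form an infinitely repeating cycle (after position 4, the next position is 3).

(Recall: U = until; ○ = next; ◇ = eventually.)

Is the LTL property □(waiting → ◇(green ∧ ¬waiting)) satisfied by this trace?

Violated

waiting → ◇(green ∧ ¬waiting) must hold at every position from 0 onward. It fails at position 2, so □(waiting → ◇(green ∧ ¬waiting)) is false.
Positions where waiting holds: 2, 3, 4.
Check ◇(green ∧ ¬waiting) at each: 2→fails, 3→fails, 4→fails.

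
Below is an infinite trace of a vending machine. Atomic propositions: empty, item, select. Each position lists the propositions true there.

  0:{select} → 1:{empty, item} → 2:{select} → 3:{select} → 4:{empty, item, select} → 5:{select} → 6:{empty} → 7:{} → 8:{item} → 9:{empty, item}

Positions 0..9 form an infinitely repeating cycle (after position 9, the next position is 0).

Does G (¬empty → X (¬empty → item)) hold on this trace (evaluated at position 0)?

¬empty → X (¬empty → item) must hold at every position from 0 onward. It fails at position 2, so G (¬empty → X (¬empty → item)) is false.
Positions where ¬empty holds: 0, 2, 3, 5, 7, 8.
Check X (¬empty → item) at each: 0→ok, 2→fails, 3→ok, 5→ok, 7→ok, 8→ok.

No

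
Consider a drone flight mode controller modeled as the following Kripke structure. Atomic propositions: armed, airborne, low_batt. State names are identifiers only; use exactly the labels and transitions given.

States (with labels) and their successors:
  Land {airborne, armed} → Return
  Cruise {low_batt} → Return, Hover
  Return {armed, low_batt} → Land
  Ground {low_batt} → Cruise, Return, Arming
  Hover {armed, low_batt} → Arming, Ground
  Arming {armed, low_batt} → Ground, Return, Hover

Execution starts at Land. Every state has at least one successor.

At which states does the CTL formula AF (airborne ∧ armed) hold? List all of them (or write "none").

{Land, Return}

States satisfying airborne ∧ armed: {Land}.
States satisfying AF (airborne ∧ armed): {Land, Return}.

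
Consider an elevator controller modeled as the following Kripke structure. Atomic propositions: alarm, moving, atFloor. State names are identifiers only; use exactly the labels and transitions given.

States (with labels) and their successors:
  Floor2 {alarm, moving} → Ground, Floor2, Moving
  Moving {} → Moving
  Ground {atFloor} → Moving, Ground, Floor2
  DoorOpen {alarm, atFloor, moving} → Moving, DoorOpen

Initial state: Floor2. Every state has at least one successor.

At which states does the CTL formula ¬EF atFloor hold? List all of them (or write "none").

States satisfying atFloor: {Ground, DoorOpen}.
States satisfying EF atFloor: {Floor2, Ground, DoorOpen}.
States satisfying ¬EF atFloor: {Moving}.

{Moving}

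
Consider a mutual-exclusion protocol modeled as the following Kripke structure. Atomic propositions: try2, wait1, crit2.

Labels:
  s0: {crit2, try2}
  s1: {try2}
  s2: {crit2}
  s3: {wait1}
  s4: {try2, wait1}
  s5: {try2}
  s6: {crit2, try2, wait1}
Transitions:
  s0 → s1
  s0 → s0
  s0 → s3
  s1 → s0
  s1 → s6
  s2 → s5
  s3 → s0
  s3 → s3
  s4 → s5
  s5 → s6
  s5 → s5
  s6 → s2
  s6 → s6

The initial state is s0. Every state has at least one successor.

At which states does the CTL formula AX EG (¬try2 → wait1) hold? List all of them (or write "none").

States satisfying EG (¬try2 → wait1): {s0, s1, s3, s4, s5, s6}.
States satisfying AX EG (¬try2 → wait1): {s0, s1, s2, s3, s4, s5}.

{s0, s1, s2, s3, s4, s5}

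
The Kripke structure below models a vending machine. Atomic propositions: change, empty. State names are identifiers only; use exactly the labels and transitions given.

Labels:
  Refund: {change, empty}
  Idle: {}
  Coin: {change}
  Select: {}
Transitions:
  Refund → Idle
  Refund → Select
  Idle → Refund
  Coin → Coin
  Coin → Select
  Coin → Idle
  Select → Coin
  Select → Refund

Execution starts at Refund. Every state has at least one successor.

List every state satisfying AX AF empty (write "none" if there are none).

States satisfying AF empty: {Refund, Idle}.
States satisfying AX AF empty: {Idle}.

{Idle}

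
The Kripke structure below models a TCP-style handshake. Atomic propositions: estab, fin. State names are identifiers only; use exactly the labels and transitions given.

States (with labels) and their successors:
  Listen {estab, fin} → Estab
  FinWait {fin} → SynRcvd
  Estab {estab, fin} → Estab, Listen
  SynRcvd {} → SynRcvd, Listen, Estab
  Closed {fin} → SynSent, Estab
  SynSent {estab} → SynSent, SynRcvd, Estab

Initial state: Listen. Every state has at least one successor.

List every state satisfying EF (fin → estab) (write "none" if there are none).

States satisfying fin → estab: {Listen, Estab, SynRcvd, SynSent}.
States satisfying EF (fin → estab): {Listen, FinWait, Estab, SynRcvd, Closed, SynSent}.

{Listen, FinWait, Estab, SynRcvd, Closed, SynSent}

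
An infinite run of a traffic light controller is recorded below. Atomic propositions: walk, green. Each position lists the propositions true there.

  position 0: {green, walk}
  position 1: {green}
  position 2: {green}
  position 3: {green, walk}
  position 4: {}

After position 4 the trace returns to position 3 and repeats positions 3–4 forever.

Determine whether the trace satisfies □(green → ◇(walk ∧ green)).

green → ◇(walk ∧ green) holds at every position 0..4, and those are all positions ever visited, so □(green → ◇(walk ∧ green)) holds.
Positions where green holds: 0, 1, 2, 3.
Check ◇(walk ∧ green) at each: 0→ok, 1→ok, 2→ok, 3→ok.

Yes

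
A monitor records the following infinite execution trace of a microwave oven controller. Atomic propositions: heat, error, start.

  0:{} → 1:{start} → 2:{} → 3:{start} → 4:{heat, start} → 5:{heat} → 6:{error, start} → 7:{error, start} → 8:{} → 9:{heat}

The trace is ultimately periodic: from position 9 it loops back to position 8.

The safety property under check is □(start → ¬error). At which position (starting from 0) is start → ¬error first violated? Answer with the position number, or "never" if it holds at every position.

Check start → ¬error at each position in order: 0 ✓, 1 ✓, 2 ✓, 3 ✓, 4 ✓, 5 ✓.
At position 6 the labels are {error, start}, so start → ¬error is false there. This is the first violation.

6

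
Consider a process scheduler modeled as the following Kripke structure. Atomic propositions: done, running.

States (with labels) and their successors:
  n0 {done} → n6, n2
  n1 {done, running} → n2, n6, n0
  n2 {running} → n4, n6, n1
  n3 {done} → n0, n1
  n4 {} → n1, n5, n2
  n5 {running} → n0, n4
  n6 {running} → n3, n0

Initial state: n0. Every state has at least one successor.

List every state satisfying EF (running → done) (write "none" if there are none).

{n0, n1, n2, n3, n4, n5, n6}

States satisfying running → done: {n0, n1, n3, n4}.
States satisfying EF (running → done): {n0, n1, n2, n3, n4, n5, n6}.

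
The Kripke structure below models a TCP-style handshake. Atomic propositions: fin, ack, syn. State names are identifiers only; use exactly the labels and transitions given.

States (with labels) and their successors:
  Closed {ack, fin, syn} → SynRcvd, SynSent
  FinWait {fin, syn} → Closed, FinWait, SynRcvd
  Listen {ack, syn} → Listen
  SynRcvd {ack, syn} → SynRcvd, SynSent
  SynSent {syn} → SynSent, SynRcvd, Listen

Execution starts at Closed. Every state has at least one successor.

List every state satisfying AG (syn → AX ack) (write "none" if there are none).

{Listen}

States satisfying syn → AX ack: {Listen}.
States satisfying AG (syn → AX ack): {Listen}.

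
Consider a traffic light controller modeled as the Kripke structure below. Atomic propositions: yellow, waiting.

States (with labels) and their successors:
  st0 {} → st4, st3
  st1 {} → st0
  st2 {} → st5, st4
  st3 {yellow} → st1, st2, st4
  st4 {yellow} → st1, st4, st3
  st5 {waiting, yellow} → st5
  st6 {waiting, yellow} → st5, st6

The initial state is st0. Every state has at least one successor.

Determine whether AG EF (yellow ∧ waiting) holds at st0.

Holds

States satisfying EF (yellow ∧ waiting): {st0, st1, st2, st3, st4, st5, st6}.
States satisfying AG EF (yellow ∧ waiting): {st0, st1, st2, st3, st4, st5, st6}.
Every state reachable from st0 satisfies EF (yellow ∧ waiting).
st0 ∈ Sat(AG EF (yellow ∧ waiting)).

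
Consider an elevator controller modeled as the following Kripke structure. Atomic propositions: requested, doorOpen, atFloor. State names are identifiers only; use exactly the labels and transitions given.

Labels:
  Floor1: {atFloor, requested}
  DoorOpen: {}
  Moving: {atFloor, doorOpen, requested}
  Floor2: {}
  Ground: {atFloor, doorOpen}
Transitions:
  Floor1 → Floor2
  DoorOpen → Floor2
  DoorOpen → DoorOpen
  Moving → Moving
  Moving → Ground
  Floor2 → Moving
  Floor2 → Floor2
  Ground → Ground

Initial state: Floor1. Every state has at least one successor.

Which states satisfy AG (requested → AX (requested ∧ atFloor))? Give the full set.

{Ground}

States satisfying requested → AX (requested ∧ atFloor): {DoorOpen, Floor2, Ground}.
States satisfying AG (requested → AX (requested ∧ atFloor)): {Ground}.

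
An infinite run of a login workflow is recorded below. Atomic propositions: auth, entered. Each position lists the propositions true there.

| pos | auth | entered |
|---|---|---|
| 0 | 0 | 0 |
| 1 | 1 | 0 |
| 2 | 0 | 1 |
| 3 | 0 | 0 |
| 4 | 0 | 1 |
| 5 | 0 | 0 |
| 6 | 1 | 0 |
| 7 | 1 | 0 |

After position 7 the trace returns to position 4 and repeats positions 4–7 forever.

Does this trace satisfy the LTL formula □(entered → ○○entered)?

No

entered → ○○entered must hold at every position from 0 onward. It fails at position 4, so □(entered → ○○entered) is false.
Positions where entered holds: 2, 4.
Check ○○entered at each: 2→ok, 4→fails.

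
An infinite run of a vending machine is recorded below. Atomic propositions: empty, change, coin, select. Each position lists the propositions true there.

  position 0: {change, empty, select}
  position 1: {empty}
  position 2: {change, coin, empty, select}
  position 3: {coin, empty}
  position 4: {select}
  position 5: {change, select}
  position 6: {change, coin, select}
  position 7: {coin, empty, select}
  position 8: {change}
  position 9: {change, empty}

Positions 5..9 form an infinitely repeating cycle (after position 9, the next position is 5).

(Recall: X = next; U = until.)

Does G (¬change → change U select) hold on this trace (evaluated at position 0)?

No

¬change → change U select must hold at every position from 0 onward. It fails at position 1, so G (¬change → change U select) is false.
Positions where ¬change holds: 1, 3, 4, 7.
Check change U select at each: 1→fails, 3→fails, 4→ok, 7→ok.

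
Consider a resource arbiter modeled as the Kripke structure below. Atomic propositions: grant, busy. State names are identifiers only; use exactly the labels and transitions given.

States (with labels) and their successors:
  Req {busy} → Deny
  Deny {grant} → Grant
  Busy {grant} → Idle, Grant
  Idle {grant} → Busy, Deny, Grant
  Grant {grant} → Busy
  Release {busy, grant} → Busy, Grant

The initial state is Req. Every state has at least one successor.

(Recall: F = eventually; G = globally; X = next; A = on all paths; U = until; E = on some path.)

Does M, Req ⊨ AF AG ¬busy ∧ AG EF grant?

States satisfying AG ¬busy: {Deny, Busy, Idle, Grant}.
States satisfying AF AG ¬busy: {Req, Deny, Busy, Idle, Grant, Release}.
States satisfying EF grant: {Req, Deny, Busy, Idle, Grant, Release}.
States satisfying AG EF grant: {Req, Deny, Busy, Idle, Grant, Release}.
States satisfying AF AG ¬busy ∧ AG EF grant: {Req, Deny, Busy, Idle, Grant, Release}.
Req ∈ Sat(AF AG ¬busy ∧ AG EF grant).

Holds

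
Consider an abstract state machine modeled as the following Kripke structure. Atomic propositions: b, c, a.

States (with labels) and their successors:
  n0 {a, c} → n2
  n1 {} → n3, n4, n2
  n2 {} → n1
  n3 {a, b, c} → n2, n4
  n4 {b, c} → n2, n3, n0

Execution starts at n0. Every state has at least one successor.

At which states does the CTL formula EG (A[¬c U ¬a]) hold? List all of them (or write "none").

States satisfying A[¬c U ¬a]: {n1, n2, n4}.
States satisfying EG (A[¬c U ¬a]): {n1, n2, n4}.

{n1, n2, n4}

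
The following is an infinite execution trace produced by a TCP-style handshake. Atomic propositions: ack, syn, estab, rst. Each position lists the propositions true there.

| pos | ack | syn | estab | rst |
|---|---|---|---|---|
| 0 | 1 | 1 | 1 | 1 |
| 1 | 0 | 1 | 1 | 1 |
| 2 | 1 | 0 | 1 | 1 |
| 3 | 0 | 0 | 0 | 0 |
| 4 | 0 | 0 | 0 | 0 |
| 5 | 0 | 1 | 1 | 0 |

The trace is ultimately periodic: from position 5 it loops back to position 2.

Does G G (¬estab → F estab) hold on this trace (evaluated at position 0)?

Yes

G (¬estab → F estab) holds at every position 0..5, and those are all positions ever visited, so G G (¬estab → F estab) holds.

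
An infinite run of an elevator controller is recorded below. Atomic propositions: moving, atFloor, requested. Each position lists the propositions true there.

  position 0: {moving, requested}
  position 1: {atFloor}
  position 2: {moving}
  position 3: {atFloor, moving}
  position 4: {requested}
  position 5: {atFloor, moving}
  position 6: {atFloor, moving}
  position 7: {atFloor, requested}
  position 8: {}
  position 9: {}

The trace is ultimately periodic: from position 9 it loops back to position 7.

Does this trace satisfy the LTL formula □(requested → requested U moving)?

Violated

requested → requested U moving must hold at every position from 0 onward. It fails at position 7, so □(requested → requested U moving) is false.
Positions where requested holds: 0, 4, 7.
Check requested U moving at each: 0→ok, 4→ok, 7→fails.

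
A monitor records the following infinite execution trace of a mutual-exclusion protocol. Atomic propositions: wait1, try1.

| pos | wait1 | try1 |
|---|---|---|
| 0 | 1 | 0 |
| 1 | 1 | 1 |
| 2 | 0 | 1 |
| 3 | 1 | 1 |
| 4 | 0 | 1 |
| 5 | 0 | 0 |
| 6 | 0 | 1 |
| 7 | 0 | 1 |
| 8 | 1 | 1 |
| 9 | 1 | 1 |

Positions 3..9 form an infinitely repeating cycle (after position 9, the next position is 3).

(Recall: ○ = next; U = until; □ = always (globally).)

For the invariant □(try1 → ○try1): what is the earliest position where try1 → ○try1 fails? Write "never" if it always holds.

Check try1 → ○try1 at each position in order: 0 ✓, 1 ✓, 2 ✓, 3 ✓.
At position 4 the labels are {try1} and the next position 5 has {}, so try1 → ○try1 is false there. This is the first violation.

4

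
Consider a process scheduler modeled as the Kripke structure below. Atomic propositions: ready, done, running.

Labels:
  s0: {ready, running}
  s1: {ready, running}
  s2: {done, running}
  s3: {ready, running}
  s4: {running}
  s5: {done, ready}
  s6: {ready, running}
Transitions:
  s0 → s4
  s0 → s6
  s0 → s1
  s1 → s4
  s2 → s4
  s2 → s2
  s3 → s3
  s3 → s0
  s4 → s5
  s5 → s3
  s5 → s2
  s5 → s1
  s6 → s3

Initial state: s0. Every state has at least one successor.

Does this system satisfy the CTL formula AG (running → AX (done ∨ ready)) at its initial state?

No

States satisfying running → AX (done ∨ ready): {s3, s4, s5, s6}.
States satisfying AG (running → AX (done ∨ ready)): ∅.
s0 is reachable from s0 and violates running → AX (done ∨ ready), so AG fails at s0.
s0 ∉ Sat(AG (running → AX (done ∨ ready))).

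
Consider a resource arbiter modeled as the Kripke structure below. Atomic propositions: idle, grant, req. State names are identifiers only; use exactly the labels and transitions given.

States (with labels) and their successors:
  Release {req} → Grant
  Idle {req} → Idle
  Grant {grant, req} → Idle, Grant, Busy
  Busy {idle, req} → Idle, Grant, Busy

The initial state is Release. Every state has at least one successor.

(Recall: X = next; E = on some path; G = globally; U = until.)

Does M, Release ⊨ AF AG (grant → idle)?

Violated

States satisfying AG (grant → idle): {Idle}.
States satisfying AF AG (grant → idle): {Idle}.
There is a path from Release along which AG (grant → idle) never holds.
Release ∉ Sat(AF AG (grant → idle)).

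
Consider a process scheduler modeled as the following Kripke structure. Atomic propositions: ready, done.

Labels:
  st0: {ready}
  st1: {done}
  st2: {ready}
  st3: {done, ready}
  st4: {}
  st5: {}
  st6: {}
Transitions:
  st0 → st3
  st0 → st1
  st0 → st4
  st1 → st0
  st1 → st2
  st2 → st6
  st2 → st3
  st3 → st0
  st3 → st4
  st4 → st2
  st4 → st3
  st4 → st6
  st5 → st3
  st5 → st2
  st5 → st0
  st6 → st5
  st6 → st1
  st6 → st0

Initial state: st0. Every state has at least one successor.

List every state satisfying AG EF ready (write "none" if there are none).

States satisfying EF ready: {st0, st1, st2, st3, st4, st5, st6}.
States satisfying AG EF ready: {st0, st1, st2, st3, st4, st5, st6}.

{st0, st1, st2, st3, st4, st5, st6}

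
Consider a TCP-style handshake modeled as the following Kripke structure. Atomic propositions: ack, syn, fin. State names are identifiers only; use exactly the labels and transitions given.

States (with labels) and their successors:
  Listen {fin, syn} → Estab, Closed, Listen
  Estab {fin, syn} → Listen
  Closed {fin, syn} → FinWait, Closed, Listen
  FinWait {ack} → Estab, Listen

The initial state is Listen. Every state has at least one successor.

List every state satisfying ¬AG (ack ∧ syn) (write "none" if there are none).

{Listen, Estab, Closed, FinWait}

States satisfying ack ∧ syn: ∅.
States satisfying AG (ack ∧ syn): ∅.
States satisfying ¬AG (ack ∧ syn): {Listen, Estab, Closed, FinWait}.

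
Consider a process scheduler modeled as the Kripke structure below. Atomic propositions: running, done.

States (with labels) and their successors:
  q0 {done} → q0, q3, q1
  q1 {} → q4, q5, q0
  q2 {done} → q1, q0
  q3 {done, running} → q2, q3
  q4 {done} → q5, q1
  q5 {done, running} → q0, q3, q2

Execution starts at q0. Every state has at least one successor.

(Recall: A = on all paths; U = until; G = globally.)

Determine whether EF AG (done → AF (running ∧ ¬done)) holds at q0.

States satisfying AG (done → AF (running ∧ ¬done)): ∅.
States satisfying EF AG (done → AF (running ∧ ¬done)): ∅.
No suitable path/successor from q0 witnesses the formula.
q0 ∉ Sat(EF AG (done → AF (running ∧ ¬done))).

Violated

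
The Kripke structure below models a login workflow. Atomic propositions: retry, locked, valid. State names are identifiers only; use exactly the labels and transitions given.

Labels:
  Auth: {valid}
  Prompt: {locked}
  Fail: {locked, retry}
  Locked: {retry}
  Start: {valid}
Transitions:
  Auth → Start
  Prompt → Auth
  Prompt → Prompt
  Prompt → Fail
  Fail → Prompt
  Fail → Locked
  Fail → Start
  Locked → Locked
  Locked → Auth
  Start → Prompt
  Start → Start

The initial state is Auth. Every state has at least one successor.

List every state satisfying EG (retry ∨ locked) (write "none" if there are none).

States satisfying retry ∨ locked: {Prompt, Fail, Locked}.
States satisfying EG (retry ∨ locked): {Prompt, Fail, Locked}.

{Prompt, Fail, Locked}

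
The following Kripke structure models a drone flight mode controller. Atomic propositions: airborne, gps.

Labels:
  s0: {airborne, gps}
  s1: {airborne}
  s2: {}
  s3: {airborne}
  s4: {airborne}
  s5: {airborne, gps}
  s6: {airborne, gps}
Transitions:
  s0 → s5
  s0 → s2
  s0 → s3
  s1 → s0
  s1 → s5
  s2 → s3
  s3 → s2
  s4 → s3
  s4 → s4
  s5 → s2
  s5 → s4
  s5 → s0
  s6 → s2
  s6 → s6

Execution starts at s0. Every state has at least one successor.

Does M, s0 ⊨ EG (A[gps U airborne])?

States satisfying A[gps U airborne]: {s0, s1, s3, s4, s5, s6}.
States satisfying EG (A[gps U airborne]): {s0, s1, s4, s5, s6}.
s0 ∈ Sat(EG (A[gps U airborne])).

Satisfied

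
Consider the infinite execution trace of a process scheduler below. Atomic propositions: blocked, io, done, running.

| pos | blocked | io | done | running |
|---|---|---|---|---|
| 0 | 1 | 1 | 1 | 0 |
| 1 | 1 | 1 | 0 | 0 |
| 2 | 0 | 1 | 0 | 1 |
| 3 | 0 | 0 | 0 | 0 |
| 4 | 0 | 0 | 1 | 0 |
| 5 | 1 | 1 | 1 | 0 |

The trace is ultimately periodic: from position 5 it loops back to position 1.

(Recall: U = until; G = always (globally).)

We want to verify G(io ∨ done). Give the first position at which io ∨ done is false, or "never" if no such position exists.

Check io ∨ done at each position in order: 0 ✓, 1 ✓, 2 ✓.
At position 3 the labels are {}, so io ∨ done is false there. This is the first violation.

3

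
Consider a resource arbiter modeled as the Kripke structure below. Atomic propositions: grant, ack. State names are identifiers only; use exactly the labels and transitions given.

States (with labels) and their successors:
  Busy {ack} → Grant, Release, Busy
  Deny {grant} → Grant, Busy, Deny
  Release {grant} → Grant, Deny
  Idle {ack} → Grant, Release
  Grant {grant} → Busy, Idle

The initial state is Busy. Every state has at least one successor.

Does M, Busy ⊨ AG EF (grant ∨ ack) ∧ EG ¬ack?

States satisfying EF (grant ∨ ack): {Busy, Deny, Release, Idle, Grant}.
States satisfying AG EF (grant ∨ ack): {Busy, Deny, Release, Idle, Grant}.
States satisfying ¬ack: {Deny, Release, Grant}.
States satisfying EG ¬ack: {Deny, Release}.
States satisfying AG EF (grant ∨ ack) ∧ EG ¬ack: {Deny, Release}.
Busy ∉ Sat(AG EF (grant ∨ ack) ∧ EG ¬ack).

Violated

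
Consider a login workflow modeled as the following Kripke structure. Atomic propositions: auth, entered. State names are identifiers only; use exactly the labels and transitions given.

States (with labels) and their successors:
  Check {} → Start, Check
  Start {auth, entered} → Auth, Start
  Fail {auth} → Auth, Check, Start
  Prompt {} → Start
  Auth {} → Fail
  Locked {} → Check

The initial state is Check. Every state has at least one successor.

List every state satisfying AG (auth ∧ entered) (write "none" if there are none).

none

States satisfying auth ∧ entered: {Start}.
States satisfying AG (auth ∧ entered): ∅.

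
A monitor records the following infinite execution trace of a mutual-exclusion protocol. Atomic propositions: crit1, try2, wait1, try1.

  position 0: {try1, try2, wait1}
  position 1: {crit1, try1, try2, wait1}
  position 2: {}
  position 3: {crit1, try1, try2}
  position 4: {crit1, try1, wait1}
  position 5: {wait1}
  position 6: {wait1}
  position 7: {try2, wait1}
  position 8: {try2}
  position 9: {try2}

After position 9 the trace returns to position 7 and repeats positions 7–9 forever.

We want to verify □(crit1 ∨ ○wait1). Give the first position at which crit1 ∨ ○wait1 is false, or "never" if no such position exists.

2

Check crit1 ∨ ○wait1 at each position in order: 0 ✓, 1 ✓.
At position 2 the labels are {} and the next position 3 has {crit1, try1, try2}, so crit1 ∨ ○wait1 is false there. This is the first violation.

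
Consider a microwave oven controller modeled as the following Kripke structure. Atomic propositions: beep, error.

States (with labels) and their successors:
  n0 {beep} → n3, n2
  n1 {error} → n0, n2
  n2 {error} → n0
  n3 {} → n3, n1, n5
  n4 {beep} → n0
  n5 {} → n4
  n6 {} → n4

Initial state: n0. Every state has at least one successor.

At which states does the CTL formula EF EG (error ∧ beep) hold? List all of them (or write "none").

States satisfying EG (error ∧ beep): ∅.
States satisfying EF EG (error ∧ beep): ∅.

none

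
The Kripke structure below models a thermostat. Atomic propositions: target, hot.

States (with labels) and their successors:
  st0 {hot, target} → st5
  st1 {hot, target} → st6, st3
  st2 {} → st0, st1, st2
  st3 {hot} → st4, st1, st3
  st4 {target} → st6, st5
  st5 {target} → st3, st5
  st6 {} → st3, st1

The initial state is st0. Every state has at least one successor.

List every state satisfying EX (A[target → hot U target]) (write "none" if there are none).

{st0, st2, st3, st4, st5, st6}

States satisfying A[target → hot U target]: {st0, st1, st4, st5}.
States satisfying EX (A[target → hot U target]): {st0, st2, st3, st4, st5, st6}.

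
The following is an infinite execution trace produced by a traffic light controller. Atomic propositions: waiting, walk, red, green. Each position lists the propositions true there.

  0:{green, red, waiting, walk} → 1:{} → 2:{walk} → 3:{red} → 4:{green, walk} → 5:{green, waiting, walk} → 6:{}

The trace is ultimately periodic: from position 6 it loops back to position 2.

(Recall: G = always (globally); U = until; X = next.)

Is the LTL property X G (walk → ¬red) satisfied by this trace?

Holds

The position after 0 is 1; G (walk → ¬red) is true there.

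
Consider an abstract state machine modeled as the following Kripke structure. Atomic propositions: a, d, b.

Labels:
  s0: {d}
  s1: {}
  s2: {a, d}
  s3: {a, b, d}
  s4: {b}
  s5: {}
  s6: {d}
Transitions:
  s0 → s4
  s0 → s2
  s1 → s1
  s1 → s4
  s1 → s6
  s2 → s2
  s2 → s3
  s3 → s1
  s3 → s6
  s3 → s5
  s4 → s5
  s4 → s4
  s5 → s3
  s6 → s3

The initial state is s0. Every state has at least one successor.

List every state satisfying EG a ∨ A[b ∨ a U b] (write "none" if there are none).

{s2, s3, s4}

States satisfying a: {s2, s3}.
States satisfying EG a: {s2}.
States satisfying b ∨ a: {s2, s3, s4}.
States satisfying b: {s3, s4}.
States satisfying A[b ∨ a U b]: {s3, s4}.
States satisfying EG a ∨ A[b ∨ a U b]: {s2, s3, s4}.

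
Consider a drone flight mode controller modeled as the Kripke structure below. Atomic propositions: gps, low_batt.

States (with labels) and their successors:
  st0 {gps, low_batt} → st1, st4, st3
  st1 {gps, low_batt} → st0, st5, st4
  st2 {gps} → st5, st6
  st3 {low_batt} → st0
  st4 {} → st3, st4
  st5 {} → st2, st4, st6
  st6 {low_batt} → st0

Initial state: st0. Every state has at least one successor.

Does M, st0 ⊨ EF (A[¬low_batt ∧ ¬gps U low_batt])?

States satisfying A[¬low_batt ∧ ¬gps U low_batt]: {st0, st1, st3, st6}.
States satisfying EF (A[¬low_batt ∧ ¬gps U low_batt]): {st0, st1, st2, st3, st4, st5, st6}.
Some path from st0 reaches a state where A[¬low_batt ∧ ¬gps U low_batt] holds.
st0 ∈ Sat(EF (A[¬low_batt ∧ ¬gps U low_batt])).

Satisfied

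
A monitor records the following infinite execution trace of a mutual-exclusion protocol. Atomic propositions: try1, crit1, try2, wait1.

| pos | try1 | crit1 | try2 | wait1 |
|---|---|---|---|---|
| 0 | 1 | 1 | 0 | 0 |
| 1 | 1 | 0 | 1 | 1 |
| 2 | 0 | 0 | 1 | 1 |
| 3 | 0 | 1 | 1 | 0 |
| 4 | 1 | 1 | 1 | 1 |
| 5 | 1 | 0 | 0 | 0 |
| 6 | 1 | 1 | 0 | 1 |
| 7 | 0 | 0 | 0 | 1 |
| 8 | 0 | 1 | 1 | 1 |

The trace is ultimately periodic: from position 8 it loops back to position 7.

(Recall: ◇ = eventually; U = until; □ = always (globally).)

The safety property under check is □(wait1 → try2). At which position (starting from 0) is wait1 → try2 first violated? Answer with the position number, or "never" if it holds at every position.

Check wait1 → try2 at each position in order: 0 ✓, 1 ✓, 2 ✓, 3 ✓, 4 ✓, 5 ✓.
At position 6 the labels are {crit1, try1, wait1}, so wait1 → try2 is false there. This is the first violation.

6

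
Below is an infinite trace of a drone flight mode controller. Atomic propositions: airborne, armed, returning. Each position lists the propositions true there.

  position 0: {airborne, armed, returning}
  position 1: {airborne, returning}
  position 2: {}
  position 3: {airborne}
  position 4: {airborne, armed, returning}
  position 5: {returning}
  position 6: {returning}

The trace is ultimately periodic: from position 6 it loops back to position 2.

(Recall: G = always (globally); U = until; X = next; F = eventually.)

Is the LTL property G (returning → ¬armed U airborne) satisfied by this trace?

Satisfied

returning → ¬armed U airborne holds at every position 0..6, and those are all positions ever visited, so G (returning → ¬armed U airborne) holds.
Positions where returning holds: 0, 1, 4, 5, 6.
Check ¬armed U airborne at each: 0→ok, 1→ok, 4→ok, 5→ok, 6→ok.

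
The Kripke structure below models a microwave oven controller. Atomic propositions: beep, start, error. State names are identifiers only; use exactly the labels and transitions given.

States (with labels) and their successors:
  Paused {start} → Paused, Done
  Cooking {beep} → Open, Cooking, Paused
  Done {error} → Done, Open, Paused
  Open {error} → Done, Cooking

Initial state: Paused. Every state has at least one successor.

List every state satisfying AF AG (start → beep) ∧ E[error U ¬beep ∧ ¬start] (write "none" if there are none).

none

States satisfying AG (start → beep): ∅.
States satisfying AF AG (start → beep): ∅.
States satisfying error: {Done, Open}.
States satisfying ¬beep ∧ ¬start: {Done, Open}.
States satisfying E[error U ¬beep ∧ ¬start]: {Done, Open}.
States satisfying AF AG (start → beep) ∧ E[error U ¬beep ∧ ¬start]: ∅.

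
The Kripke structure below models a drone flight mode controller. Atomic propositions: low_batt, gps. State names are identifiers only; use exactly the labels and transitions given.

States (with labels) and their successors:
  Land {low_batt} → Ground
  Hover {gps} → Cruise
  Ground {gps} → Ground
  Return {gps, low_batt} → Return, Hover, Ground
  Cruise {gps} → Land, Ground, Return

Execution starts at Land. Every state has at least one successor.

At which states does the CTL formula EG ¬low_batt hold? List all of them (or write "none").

{Hover, Ground, Cruise}

States satisfying ¬low_batt: {Hover, Ground, Cruise}.
States satisfying EG ¬low_batt: {Hover, Ground, Cruise}.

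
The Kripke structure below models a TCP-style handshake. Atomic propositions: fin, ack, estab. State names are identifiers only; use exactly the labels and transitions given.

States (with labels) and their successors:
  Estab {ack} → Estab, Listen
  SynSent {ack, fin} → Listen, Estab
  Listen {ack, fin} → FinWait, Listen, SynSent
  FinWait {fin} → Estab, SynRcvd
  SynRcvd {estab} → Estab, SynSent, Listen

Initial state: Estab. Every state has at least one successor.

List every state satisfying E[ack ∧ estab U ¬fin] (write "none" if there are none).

{Estab, SynRcvd}

States satisfying ack ∧ estab: ∅.
States satisfying ¬fin: {Estab, SynRcvd}.
States satisfying E[ack ∧ estab U ¬fin]: {Estab, SynRcvd}.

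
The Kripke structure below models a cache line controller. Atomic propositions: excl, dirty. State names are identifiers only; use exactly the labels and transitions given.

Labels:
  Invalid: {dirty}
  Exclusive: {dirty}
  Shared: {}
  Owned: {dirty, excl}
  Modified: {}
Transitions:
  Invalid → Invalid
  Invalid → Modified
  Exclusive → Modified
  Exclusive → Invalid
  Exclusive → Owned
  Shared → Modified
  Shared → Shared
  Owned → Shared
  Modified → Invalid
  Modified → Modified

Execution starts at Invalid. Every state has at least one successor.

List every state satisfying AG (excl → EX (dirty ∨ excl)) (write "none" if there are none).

{Invalid, Shared, Modified}

States satisfying excl → EX (dirty ∨ excl): {Invalid, Exclusive, Shared, Modified}.
States satisfying AG (excl → EX (dirty ∨ excl)): {Invalid, Shared, Modified}.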